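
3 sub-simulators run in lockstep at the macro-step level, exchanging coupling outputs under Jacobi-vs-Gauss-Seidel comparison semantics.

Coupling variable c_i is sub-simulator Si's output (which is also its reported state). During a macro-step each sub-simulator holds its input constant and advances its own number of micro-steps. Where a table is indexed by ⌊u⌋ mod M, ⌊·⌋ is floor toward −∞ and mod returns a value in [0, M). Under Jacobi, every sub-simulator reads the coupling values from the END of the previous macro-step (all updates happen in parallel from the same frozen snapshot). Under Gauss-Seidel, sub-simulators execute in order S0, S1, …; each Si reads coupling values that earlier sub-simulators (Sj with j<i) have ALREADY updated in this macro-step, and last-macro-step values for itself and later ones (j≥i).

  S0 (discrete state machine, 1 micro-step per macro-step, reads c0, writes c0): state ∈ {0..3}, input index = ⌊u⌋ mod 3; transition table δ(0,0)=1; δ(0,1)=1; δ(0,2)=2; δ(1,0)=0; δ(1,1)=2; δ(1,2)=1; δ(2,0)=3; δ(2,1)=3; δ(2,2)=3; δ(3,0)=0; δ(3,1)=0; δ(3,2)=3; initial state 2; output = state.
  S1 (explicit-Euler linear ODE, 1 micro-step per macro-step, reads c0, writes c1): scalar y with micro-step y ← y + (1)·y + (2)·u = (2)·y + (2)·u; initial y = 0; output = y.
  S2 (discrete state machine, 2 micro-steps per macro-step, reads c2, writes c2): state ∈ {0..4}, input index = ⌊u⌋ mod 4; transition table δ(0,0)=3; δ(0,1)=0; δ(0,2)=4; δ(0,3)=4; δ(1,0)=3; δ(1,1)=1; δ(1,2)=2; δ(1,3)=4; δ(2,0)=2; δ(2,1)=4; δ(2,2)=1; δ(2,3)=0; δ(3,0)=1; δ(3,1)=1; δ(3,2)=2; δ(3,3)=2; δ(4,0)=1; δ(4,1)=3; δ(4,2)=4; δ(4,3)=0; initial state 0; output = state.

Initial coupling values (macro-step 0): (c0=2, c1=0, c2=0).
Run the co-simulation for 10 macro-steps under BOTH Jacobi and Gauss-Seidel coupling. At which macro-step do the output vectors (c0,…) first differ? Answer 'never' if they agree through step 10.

[Jacobi] macro 1: S0 reads c0=2 → after 1×micro: 3; S1 reads c0=2 → after 1×micro: 4; S2 reads c2=0 → after 2×micro: 1 ⇒ (c0=3, c1=4, c2=1)
[Jacobi] macro 2: S0 reads c0=3 → after 1×micro: 0; S1 reads c0=3 → after 1×micro: 14; S2 reads c2=1 → after 2×micro: 1 ⇒ (c0=0, c1=14, c2=1)
[Jacobi] macro 3: S0 reads c0=0 → after 1×micro: 1; S1 reads c0=0 → after 1×micro: 28; S2 reads c2=1 → after 2×micro: 1 ⇒ (c0=1, c1=28, c2=1)
[Jacobi] macro 4: S0 reads c0=1 → after 1×micro: 2; S1 reads c0=1 → after 1×micro: 58; S2 reads c2=1 → after 2×micro: 1 ⇒ (c0=2, c1=58, c2=1)
[Jacobi] macro 5: S0 reads c0=2 → after 1×micro: 3; S1 reads c0=2 → after 1×micro: 120; S2 reads c2=1 → after 2×micro: 1 ⇒ (c0=3, c1=120, c2=1)
[Jacobi] macro 6: S0 reads c0=3 → after 1×micro: 0; S1 reads c0=3 → after 1×micro: 246; S2 reads c2=1 → after 2×micro: 1 ⇒ (c0=0, c1=246, c2=1)
[Jacobi] macro 7: S0 reads c0=0 → after 1×micro: 1; S1 reads c0=0 → after 1×micro: 492; S2 reads c2=1 → after 2×micro: 1 ⇒ (c0=1, c1=492, c2=1)
[Jacobi] macro 8: S0 reads c0=1 → after 1×micro: 2; S1 reads c0=1 → after 1×micro: 986; S2 reads c2=1 → after 2×micro: 1 ⇒ (c0=2, c1=986, c2=1)
[Jacobi] macro 9: S0 reads c0=2 → after 1×micro: 3; S1 reads c0=2 → after 1×micro: 1976; S2 reads c2=1 → after 2×micro: 1 ⇒ (c0=3, c1=1976, c2=1)
[Jacobi] macro 10: S0 reads c0=3 → after 1×micro: 0; S1 reads c0=3 → after 1×micro: 3958; S2 reads c2=1 → after 2×micro: 1 ⇒ (c0=0, c1=3958, c2=1)
[Gauss-Seidel] macro 1: S0 reads c0=2 → after 1×micro: 3; S1 reads c0=3 → after 1×micro: 6; S2 reads c2=0 → after 2×micro: 1 ⇒ (c0=3, c1=6, c2=1)
[Gauss-Seidel] macro 2: S0 reads c0=3 → after 1×micro: 0; S1 reads c0=0 → after 1×micro: 12; S2 reads c2=1 → after 2×micro: 1 ⇒ (c0=0, c1=12, c2=1)
[Gauss-Seidel] macro 3: S0 reads c0=0 → after 1×micro: 1; S1 reads c0=1 → after 1×micro: 26; S2 reads c2=1 → after 2×micro: 1 ⇒ (c0=1, c1=26, c2=1)
[Gauss-Seidel] macro 4: S0 reads c0=1 → after 1×micro: 2; S1 reads c0=2 → after 1×micro: 56; S2 reads c2=1 → after 2×micro: 1 ⇒ (c0=2, c1=56, c2=1)
[Gauss-Seidel] macro 5: S0 reads c0=2 → after 1×micro: 3; S1 reads c0=3 → after 1×micro: 118; S2 reads c2=1 → after 2×micro: 1 ⇒ (c0=3, c1=118, c2=1)
[Gauss-Seidel] macro 6: S0 reads c0=3 → after 1×micro: 0; S1 reads c0=0 → after 1×micro: 236; S2 reads c2=1 → after 2×micro: 1 ⇒ (c0=0, c1=236, c2=1)
[Gauss-Seidel] macro 7: S0 reads c0=0 → after 1×micro: 1; S1 reads c0=1 → after 1×micro: 474; S2 reads c2=1 → after 2×micro: 1 ⇒ (c0=1, c1=474, c2=1)
[Gauss-Seidel] macro 8: S0 reads c0=1 → after 1×micro: 2; S1 reads c0=2 → after 1×micro: 952; S2 reads c2=1 → after 2×micro: 1 ⇒ (c0=2, c1=952, c2=1)
[Gauss-Seidel] macro 9: S0 reads c0=2 → after 1×micro: 3; S1 reads c0=3 → after 1×micro: 1910; S2 reads c2=1 → after 2×micro: 1 ⇒ (c0=3, c1=1910, c2=1)
[Gauss-Seidel] macro 10: S0 reads c0=3 → after 1×micro: 0; S1 reads c0=0 → after 1×micro: 3820; S2 reads c2=1 → after 2×micro: 1 ⇒ (c0=0, c1=3820, c2=1)

first divergence at macro-step: 1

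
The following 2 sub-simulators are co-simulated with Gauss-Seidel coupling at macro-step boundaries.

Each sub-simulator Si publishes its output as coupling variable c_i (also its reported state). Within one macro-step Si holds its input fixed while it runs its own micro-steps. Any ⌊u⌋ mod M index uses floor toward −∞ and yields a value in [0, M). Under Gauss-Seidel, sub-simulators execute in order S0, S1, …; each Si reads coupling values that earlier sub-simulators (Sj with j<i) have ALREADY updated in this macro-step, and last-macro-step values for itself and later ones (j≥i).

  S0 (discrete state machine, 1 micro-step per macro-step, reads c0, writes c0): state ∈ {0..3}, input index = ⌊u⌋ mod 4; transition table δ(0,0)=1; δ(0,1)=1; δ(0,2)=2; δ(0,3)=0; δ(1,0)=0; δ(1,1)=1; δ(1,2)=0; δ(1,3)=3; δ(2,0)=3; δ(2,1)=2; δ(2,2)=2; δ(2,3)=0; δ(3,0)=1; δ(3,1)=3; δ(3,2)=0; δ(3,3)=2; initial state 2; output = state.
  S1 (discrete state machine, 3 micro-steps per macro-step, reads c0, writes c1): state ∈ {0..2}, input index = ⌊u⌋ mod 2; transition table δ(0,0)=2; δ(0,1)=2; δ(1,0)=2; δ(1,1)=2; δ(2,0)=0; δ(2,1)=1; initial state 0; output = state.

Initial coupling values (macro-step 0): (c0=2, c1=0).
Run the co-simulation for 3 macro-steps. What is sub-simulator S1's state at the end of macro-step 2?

macro 1: S0 reads c0=2 → after 1×micro: 2; S1 reads c0=2 → after 3×micro: 2 ⇒ (c0=2, c1=2)
macro 2: S0 reads c0=2 → after 1×micro: 2; S1 reads c0=2 → after 3×micro: 0 ⇒ (c0=2, c1=0)
macro 3: S0 reads c0=2 → after 1×micro: 2; S1 reads c0=2 → after 3×micro: 2 ⇒ (c0=2, c1=2)

S1 state at macro-step 2 = 0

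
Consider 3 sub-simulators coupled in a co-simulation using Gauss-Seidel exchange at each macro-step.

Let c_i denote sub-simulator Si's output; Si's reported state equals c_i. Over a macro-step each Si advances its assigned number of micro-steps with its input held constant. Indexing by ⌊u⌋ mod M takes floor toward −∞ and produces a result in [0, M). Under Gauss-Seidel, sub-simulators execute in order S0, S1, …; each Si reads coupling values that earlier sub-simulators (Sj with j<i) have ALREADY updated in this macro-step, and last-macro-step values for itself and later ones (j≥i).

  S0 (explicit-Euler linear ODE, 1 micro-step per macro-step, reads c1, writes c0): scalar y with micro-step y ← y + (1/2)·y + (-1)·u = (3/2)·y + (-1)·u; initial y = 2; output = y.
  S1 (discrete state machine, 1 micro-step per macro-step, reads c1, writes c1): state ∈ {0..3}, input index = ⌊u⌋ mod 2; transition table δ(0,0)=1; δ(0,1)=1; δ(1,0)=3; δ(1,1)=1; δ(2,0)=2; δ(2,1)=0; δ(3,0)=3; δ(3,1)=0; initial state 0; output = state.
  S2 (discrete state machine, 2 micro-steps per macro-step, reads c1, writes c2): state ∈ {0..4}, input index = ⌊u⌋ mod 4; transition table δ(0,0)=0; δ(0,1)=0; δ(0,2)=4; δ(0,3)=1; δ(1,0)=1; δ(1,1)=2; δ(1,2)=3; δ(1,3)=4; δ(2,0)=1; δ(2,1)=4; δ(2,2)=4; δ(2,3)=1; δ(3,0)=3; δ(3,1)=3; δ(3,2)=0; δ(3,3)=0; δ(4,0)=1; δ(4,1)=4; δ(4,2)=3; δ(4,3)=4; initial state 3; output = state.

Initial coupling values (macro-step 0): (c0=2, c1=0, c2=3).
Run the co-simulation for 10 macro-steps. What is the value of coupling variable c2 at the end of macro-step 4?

macro 1: S0 reads c1=0 → after 1×micro: 3; S1 reads c1=0 → after 1×micro: 1; S2 reads c1=1 → after 2×micro: 3 ⇒ (c0=3, c1=1, c2=3)
macro 2: S0 reads c1=1 → after 1×micro: 7/2; S1 reads c1=1 → after 1×micro: 1; S2 reads c1=1 → after 2×micro: 3 ⇒ (c0=7/2, c1=1, c2=3)
macro 3: S0 reads c1=1 → after 1×micro: 17/4; S1 reads c1=1 → after 1×micro: 1; S2 reads c1=1 → after 2×micro: 3 ⇒ (c0=17/4, c1=1, c2=3)
macro 4: S0 reads c1=1 → after 1×micro: 43/8; S1 reads c1=1 → after 1×micro: 1; S2 reads c1=1 → after 2×micro: 3 ⇒ (c0=43/8, c1=1, c2=3)
macro 5: S0 reads c1=1 → after 1×micro: 113/16; S1 reads c1=1 → after 1×micro: 1; S2 reads c1=1 → after 2×micro: 3 ⇒ (c0=113/16, c1=1, c2=3)
macro 6: S0 reads c1=1 → after 1×micro: 307/32; S1 reads c1=1 → after 1×micro: 1; S2 reads c1=1 → after 2×micro: 3 ⇒ (c0=307/32, c1=1, c2=3)
macro 7: S0 reads c1=1 → after 1×micro: 857/64; S1 reads c1=1 → after 1×micro: 1; S2 reads c1=1 → after 2×micro: 3 ⇒ (c0=857/64, c1=1, c2=3)
macro 8: S0 reads c1=1 → after 1×micro: 2443/128; S1 reads c1=1 → after 1×micro: 1; S2 reads c1=1 → after 2×micro: 3 ⇒ (c0=2443/128, c1=1, c2=3)
macro 9: S0 reads c1=1 → after 1×micro: 7073/256; S1 reads c1=1 → after 1×micro: 1; S2 reads c1=1 → after 2×micro: 3 ⇒ (c0=7073/256, c1=1, c2=3)
macro 10: S0 reads c1=1 → after 1×micro: 20707/512; S1 reads c1=1 → after 1×micro: 1; S2 reads c1=1 → after 2×micro: 3 ⇒ (c0=20707/512, c1=1, c2=3)

c2 at macro-step 4 = 3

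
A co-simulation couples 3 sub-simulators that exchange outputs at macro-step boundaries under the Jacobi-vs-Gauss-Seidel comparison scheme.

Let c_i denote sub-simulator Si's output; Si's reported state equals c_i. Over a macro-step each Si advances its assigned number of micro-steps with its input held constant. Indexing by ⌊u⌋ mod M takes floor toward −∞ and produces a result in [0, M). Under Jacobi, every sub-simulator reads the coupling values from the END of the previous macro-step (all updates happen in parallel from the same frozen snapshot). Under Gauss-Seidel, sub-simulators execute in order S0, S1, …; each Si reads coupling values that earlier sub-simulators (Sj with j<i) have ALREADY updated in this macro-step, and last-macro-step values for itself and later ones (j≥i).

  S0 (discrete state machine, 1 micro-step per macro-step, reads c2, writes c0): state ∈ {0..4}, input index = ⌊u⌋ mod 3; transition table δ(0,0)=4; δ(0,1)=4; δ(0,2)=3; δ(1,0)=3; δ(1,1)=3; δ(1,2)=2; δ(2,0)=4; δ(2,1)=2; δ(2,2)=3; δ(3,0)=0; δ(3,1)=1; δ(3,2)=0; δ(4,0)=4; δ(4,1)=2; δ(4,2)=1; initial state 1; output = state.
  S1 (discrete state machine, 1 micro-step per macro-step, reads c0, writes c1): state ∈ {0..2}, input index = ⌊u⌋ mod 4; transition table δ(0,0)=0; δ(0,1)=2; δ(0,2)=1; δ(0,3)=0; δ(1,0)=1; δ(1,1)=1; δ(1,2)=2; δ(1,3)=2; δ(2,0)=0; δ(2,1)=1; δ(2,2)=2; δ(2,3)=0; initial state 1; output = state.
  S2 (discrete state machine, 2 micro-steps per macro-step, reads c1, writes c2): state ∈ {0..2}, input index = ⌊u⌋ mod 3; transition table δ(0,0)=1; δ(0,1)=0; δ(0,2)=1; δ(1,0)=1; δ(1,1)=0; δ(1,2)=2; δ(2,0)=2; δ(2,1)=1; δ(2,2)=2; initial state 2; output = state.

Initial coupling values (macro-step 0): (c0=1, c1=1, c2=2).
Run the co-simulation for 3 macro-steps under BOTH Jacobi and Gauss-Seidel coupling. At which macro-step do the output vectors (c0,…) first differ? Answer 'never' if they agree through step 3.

[Jacobi] macro 1: S0 reads c2=2 → after 1×micro: 2; S1 reads c0=1 → after 1×micro: 1; S2 reads c1=1 → after 2×micro: 0 ⇒ (c0=2, c1=1, c2=0)
[Jacobi] macro 2: S0 reads c2=0 → after 1×micro: 4; S1 reads c0=2 → after 1×micro: 2; S2 reads c1=1 → after 2×micro: 0 ⇒ (c0=4, c1=2, c2=0)
[Jacobi] macro 3: S0 reads c2=0 → after 1×micro: 4; S1 reads c0=4 → after 1×micro: 0; S2 reads c1=2 → after 2×micro: 2 ⇒ (c0=4, c1=0, c2=2)
[Gauss-Seidel] macro 1: S0 reads c2=2 → after 1×micro: 2; S1 reads c0=2 → after 1×micro: 2; S2 reads c1=2 → after 2×micro: 2 ⇒ (c0=2, c1=2, c2=2)
[Gauss-Seidel] macro 2: S0 reads c2=2 → after 1×micro: 3; S1 reads c0=3 → after 1×micro: 0; S2 reads c1=0 → after 2×micro: 2 ⇒ (c0=3, c1=0, c2=2)
[Gauss-Seidel] macro 3: S0 reads c2=2 → after 1×micro: 0; S1 reads c0=0 → after 1×micro: 0; S2 reads c1=0 → after 2×micro: 2 ⇒ (c0=0, c1=0, c2=2)

first divergence at macro-step: 1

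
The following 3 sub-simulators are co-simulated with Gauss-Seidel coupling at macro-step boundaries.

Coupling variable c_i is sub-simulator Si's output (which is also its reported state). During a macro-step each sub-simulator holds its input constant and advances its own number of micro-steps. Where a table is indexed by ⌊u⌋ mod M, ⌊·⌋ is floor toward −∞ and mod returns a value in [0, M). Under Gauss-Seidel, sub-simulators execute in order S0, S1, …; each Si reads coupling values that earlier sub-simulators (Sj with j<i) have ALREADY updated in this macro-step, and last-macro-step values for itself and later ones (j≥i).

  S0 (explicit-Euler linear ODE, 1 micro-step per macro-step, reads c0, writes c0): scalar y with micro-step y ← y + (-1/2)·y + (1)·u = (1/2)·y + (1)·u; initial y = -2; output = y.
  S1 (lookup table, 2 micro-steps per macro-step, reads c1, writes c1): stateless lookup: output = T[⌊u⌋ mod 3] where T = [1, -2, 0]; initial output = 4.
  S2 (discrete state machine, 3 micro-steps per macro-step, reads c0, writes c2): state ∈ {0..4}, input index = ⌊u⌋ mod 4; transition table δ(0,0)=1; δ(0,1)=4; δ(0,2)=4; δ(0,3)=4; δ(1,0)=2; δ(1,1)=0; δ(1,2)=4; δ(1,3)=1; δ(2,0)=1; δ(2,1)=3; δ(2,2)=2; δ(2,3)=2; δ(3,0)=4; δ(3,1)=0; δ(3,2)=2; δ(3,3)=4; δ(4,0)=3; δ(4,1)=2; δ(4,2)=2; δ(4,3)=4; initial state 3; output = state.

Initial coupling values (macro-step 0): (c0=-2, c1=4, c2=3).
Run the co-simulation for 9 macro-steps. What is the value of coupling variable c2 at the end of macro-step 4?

c2 at macro-step 4 = 0

macro 1: S0 reads c0=-2 → after 1×micro: -3; S1 reads c1=4 → after 2×micro: -2; S2 reads c0=-3 → after 3×micro: 2 ⇒ (c0=-3, c1=-2, c2=2)
macro 2: S0 reads c0=-3 → after 1×micro: -9/2; S1 reads c1=-2 → after 2×micro: -2; S2 reads c0=-9/2 → after 3×micro: 2 ⇒ (c0=-9/2, c1=-2, c2=2)
macro 3: S0 reads c0=-9/2 → after 1×micro: -27/4; S1 reads c1=-2 → after 2×micro: -2; S2 reads c0=-27/4 → after 3×micro: 4 ⇒ (c0=-27/4, c1=-2, c2=4)
macro 4: S0 reads c0=-27/4 → after 1×micro: -81/8; S1 reads c1=-2 → after 2×micro: -2; S2 reads c0=-81/8 → after 3×micro: 0 ⇒ (c0=-81/8, c1=-2, c2=0)
macro 5: S0 reads c0=-81/8 → after 1×micro: -243/16; S1 reads c1=-2 → after 2×micro: -2; S2 reads c0=-243/16 → after 3×micro: 1 ⇒ (c0=-243/16, c1=-2, c2=1)
macro 6: S0 reads c0=-243/16 → after 1×micro: -729/32; S1 reads c1=-2 → after 2×micro: -2; S2 reads c0=-729/32 → after 3×micro: 2 ⇒ (c0=-729/32, c1=-2, c2=2)
macro 7: S0 reads c0=-729/32 → after 1×micro: -2187/64; S1 reads c1=-2 → after 2×micro: -2; S2 reads c0=-2187/64 → after 3×micro: 4 ⇒ (c0=-2187/64, c1=-2, c2=4)
macro 8: S0 reads c0=-2187/64 → after 1×micro: -6561/128; S1 reads c1=-2 → after 2×micro: -2; S2 reads c0=-6561/128 → after 3×micro: 3 ⇒ (c0=-6561/128, c1=-2, c2=3)
macro 9: S0 reads c0=-6561/128 → after 1×micro: -19683/256; S1 reads c1=-2 → after 2×micro: -2; S2 reads c0=-19683/256 → after 3×micro: 4 ⇒ (c0=-19683/256, c1=-2, c2=4)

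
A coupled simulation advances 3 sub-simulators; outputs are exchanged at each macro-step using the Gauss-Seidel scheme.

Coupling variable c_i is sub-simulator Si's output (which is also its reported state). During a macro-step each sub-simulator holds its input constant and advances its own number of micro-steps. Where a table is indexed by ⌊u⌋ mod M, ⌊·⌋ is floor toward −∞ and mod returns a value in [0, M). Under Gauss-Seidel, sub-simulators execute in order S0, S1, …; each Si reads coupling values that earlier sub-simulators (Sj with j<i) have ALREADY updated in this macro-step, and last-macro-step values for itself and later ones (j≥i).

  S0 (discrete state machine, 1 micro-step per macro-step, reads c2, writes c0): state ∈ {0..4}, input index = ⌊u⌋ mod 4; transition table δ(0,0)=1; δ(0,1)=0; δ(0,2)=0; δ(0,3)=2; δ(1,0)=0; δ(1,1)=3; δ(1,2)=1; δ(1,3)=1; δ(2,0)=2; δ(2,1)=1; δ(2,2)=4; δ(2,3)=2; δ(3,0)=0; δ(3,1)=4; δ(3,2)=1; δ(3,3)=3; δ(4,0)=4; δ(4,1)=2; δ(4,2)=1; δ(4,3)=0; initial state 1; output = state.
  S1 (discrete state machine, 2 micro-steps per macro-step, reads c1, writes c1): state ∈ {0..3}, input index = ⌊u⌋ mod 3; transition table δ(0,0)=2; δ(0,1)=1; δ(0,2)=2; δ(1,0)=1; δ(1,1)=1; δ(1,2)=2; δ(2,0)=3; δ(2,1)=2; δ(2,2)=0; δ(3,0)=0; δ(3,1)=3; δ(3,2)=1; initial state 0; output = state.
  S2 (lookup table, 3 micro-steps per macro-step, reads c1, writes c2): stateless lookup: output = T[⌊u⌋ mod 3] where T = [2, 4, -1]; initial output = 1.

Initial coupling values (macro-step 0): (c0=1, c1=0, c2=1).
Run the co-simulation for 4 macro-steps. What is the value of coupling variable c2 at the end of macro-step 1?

macro 1: S0 reads c2=1 → after 1×micro: 3; S1 reads c1=0 → after 2×micro: 3; S2 reads c1=3 → after 3×micro: 2 ⇒ (c0=3, c1=3, c2=2)
macro 2: S0 reads c2=2 → after 1×micro: 1; S1 reads c1=3 → after 2×micro: 2; S2 reads c1=2 → after 3×micro: -1 ⇒ (c0=1, c1=2, c2=-1)
macro 3: S0 reads c2=-1 → after 1×micro: 1; S1 reads c1=2 → after 2×micro: 2; S2 reads c1=2 → after 3×micro: -1 ⇒ (c0=1, c1=2, c2=-1)
macro 4: S0 reads c2=-1 → after 1×micro: 1; S1 reads c1=2 → after 2×micro: 2; S2 reads c1=2 → after 3×micro: -1 ⇒ (c0=1, c1=2, c2=-1)

c2 at macro-step 1 = 2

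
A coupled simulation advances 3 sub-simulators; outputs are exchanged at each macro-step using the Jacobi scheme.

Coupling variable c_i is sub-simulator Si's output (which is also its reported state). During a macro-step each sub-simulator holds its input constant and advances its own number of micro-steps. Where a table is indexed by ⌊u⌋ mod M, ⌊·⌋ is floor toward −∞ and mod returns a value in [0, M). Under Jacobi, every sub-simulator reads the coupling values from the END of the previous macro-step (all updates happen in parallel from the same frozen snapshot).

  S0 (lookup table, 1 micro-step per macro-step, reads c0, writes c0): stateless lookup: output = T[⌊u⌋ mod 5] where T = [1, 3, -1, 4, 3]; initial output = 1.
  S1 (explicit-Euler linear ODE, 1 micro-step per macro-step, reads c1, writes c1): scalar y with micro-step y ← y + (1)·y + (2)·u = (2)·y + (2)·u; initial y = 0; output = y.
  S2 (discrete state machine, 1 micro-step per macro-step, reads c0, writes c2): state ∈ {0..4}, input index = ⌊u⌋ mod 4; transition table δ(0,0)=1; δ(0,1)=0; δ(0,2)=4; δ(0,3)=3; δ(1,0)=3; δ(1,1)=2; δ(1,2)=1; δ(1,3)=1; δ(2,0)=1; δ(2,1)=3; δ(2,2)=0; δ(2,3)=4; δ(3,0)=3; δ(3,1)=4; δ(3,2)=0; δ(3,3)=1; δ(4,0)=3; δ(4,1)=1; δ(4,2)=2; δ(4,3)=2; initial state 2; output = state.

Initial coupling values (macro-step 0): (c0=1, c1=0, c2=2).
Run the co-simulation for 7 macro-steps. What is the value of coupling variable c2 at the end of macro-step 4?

macro 1: S0 reads c0=1 → after 1×micro: 3; S1 reads c1=0 → after 1×micro: 0; S2 reads c0=1 → after 1×micro: 3 ⇒ (c0=3, c1=0, c2=3)
macro 2: S0 reads c0=3 → after 1×micro: 4; S1 reads c1=0 → after 1×micro: 0; S2 reads c0=3 → after 1×micro: 1 ⇒ (c0=4, c1=0, c2=1)
macro 3: S0 reads c0=4 → after 1×micro: 3; S1 reads c1=0 → after 1×micro: 0; S2 reads c0=4 → after 1×micro: 3 ⇒ (c0=3, c1=0, c2=3)
macro 4: S0 reads c0=3 → after 1×micro: 4; S1 reads c1=0 → after 1×micro: 0; S2 reads c0=3 → after 1×micro: 1 ⇒ (c0=4, c1=0, c2=1)
macro 5: S0 reads c0=4 → after 1×micro: 3; S1 reads c1=0 → after 1×micro: 0; S2 reads c0=4 → after 1×micro: 3 ⇒ (c0=3, c1=0, c2=3)
macro 6: S0 reads c0=3 → after 1×micro: 4; S1 reads c1=0 → after 1×micro: 0; S2 reads c0=3 → after 1×micro: 1 ⇒ (c0=4, c1=0, c2=1)
macro 7: S0 reads c0=4 → after 1×micro: 3; S1 reads c1=0 → after 1×micro: 0; S2 reads c0=4 → after 1×micro: 3 ⇒ (c0=3, c1=0, c2=3)

c2 at macro-step 4 = 1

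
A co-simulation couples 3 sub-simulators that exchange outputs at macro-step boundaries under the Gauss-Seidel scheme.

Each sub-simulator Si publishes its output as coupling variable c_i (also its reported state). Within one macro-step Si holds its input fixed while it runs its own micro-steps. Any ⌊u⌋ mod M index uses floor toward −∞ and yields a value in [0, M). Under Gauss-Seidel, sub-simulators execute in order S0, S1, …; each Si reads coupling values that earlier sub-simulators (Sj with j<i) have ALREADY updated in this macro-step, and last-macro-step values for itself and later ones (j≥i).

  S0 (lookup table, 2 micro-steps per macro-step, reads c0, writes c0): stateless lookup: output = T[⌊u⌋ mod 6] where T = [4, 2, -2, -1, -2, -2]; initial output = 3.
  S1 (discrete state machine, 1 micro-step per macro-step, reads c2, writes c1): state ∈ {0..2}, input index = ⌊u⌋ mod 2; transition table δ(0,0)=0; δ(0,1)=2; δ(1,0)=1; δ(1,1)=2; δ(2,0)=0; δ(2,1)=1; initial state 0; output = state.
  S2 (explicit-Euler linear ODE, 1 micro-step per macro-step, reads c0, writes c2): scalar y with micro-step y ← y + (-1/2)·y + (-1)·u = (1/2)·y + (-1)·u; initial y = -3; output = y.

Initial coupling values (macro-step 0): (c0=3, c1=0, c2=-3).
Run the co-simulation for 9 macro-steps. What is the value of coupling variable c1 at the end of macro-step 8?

c1 at macro-step 8 = 1

macro 1: S0 reads c0=3 → after 2×micro: -1; S1 reads c2=-3 → after 1×micro: 2; S2 reads c0=-1 → after 1×micro: -1/2 ⇒ (c0=-1, c1=2, c2=-1/2)
macro 2: S0 reads c0=-1 → after 2×micro: -2; S1 reads c2=-1/2 → after 1×micro: 1; S2 reads c0=-2 → after 1×micro: 7/4 ⇒ (c0=-2, c1=1, c2=7/4)
macro 3: S0 reads c0=-2 → after 2×micro: -2; S1 reads c2=7/4 → after 1×micro: 2; S2 reads c0=-2 → after 1×micro: 23/8 ⇒ (c0=-2, c1=2, c2=23/8)
macro 4: S0 reads c0=-2 → after 2×micro: -2; S1 reads c2=23/8 → after 1×micro: 0; S2 reads c0=-2 → after 1×micro: 55/16 ⇒ (c0=-2, c1=0, c2=55/16)
macro 5: S0 reads c0=-2 → after 2×micro: -2; S1 reads c2=55/16 → after 1×micro: 2; S2 reads c0=-2 → after 1×micro: 119/32 ⇒ (c0=-2, c1=2, c2=119/32)
macro 6: S0 reads c0=-2 → after 2×micro: -2; S1 reads c2=119/32 → after 1×micro: 1; S2 reads c0=-2 → after 1×micro: 247/64 ⇒ (c0=-2, c1=1, c2=247/64)
macro 7: S0 reads c0=-2 → after 2×micro: -2; S1 reads c2=247/64 → after 1×micro: 2; S2 reads c0=-2 → after 1×micro: 503/128 ⇒ (c0=-2, c1=2, c2=503/128)
macro 8: S0 reads c0=-2 → after 2×micro: -2; S1 reads c2=503/128 → after 1×micro: 1; S2 reads c0=-2 → after 1×micro: 1015/256 ⇒ (c0=-2, c1=1, c2=1015/256)
macro 9: S0 reads c0=-2 → after 2×micro: -2; S1 reads c2=1015/256 → after 1×micro: 2; S2 reads c0=-2 → after 1×micro: 2039/512 ⇒ (c0=-2, c1=2, c2=2039/512)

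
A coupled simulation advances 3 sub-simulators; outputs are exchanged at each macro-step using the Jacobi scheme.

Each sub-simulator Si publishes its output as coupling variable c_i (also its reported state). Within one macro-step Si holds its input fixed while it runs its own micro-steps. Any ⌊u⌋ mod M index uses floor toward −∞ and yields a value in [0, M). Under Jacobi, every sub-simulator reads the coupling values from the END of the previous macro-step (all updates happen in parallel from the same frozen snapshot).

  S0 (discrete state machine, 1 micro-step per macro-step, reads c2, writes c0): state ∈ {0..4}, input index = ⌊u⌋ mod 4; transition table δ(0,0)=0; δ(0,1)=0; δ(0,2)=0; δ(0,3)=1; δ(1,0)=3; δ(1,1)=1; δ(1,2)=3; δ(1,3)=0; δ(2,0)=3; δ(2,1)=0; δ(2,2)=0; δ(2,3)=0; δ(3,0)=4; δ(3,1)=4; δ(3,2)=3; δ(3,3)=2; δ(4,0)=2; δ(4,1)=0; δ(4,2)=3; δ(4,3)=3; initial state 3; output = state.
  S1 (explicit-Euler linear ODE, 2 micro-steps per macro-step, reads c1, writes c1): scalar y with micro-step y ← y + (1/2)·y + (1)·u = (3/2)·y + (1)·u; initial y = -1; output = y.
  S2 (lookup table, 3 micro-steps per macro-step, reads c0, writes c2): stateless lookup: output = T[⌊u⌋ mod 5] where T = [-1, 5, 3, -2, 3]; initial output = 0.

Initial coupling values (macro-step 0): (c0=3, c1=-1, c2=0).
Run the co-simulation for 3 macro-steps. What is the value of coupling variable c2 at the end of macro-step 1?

c2 at macro-step 1 = -2

macro 1: S0 reads c2=0 → after 1×micro: 4; S1 reads c1=-1 → after 2×micro: -19/4; S2 reads c0=3 → after 3×micro: -2 ⇒ (c0=4, c1=-19/4, c2=-2)
macro 2: S0 reads c2=-2 → after 1×micro: 3; S1 reads c1=-19/4 → after 2×micro: -361/16; S2 reads c0=4 → after 3×micro: 3 ⇒ (c0=3, c1=-361/16, c2=3)
macro 3: S0 reads c2=3 → after 1×micro: 2; S1 reads c1=-361/16 → after 2×micro: -6859/64; S2 reads c0=3 → after 3×micro: -2 ⇒ (c0=2, c1=-6859/64, c2=-2)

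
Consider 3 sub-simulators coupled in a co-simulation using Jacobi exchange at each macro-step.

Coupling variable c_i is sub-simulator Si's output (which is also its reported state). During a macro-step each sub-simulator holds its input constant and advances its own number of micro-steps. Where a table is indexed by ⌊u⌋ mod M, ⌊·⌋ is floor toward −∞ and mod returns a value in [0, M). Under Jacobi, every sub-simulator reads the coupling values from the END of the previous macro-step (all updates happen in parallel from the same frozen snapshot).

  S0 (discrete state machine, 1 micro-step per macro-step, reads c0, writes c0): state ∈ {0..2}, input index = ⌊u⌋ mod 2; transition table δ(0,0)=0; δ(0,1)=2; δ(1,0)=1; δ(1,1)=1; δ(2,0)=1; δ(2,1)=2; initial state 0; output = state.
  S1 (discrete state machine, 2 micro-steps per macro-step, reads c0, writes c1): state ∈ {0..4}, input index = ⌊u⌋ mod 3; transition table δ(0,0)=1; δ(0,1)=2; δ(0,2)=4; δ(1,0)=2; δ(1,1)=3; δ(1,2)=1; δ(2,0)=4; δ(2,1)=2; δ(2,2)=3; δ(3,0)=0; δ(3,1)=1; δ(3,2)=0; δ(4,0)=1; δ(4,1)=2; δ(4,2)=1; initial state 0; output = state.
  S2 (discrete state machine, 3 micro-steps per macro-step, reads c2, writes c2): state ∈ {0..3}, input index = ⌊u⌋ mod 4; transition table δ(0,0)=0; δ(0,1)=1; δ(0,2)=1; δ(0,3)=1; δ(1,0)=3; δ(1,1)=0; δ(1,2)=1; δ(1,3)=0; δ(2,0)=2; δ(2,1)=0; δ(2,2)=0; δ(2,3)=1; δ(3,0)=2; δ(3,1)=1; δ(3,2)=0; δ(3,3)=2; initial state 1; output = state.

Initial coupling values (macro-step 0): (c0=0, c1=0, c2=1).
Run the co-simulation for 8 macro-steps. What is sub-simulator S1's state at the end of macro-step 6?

macro 1: S0 reads c0=0 → after 1×micro: 0; S1 reads c0=0 → after 2×micro: 2; S2 reads c2=1 → after 3×micro: 0 ⇒ (c0=0, c1=2, c2=0)
macro 2: S0 reads c0=0 → after 1×micro: 0; S1 reads c0=0 → after 2×micro: 1; S2 reads c2=0 → after 3×micro: 0 ⇒ (c0=0, c1=1, c2=0)
macro 3: S0 reads c0=0 → after 1×micro: 0; S1 reads c0=0 → after 2×micro: 4; S2 reads c2=0 → after 3×micro: 0 ⇒ (c0=0, c1=4, c2=0)
macro 4: S0 reads c0=0 → after 1×micro: 0; S1 reads c0=0 → after 2×micro: 2; S2 reads c2=0 → after 3×micro: 0 ⇒ (c0=0, c1=2, c2=0)
macro 5: S0 reads c0=0 → after 1×micro: 0; S1 reads c0=0 → after 2×micro: 1; S2 reads c2=0 → after 3×micro: 0 ⇒ (c0=0, c1=1, c2=0)
macro 6: S0 reads c0=0 → after 1×micro: 0; S1 reads c0=0 → after 2×micro: 4; S2 reads c2=0 → after 3×micro: 0 ⇒ (c0=0, c1=4, c2=0)
macro 7: S0 reads c0=0 → after 1×micro: 0; S1 reads c0=0 → after 2×micro: 2; S2 reads c2=0 → after 3×micro: 0 ⇒ (c0=0, c1=2, c2=0)
macro 8: S0 reads c0=0 → after 1×micro: 0; S1 reads c0=0 → after 2×micro: 1; S2 reads c2=0 → after 3×micro: 0 ⇒ (c0=0, c1=1, c2=0)

S1 state at macro-step 6 = 4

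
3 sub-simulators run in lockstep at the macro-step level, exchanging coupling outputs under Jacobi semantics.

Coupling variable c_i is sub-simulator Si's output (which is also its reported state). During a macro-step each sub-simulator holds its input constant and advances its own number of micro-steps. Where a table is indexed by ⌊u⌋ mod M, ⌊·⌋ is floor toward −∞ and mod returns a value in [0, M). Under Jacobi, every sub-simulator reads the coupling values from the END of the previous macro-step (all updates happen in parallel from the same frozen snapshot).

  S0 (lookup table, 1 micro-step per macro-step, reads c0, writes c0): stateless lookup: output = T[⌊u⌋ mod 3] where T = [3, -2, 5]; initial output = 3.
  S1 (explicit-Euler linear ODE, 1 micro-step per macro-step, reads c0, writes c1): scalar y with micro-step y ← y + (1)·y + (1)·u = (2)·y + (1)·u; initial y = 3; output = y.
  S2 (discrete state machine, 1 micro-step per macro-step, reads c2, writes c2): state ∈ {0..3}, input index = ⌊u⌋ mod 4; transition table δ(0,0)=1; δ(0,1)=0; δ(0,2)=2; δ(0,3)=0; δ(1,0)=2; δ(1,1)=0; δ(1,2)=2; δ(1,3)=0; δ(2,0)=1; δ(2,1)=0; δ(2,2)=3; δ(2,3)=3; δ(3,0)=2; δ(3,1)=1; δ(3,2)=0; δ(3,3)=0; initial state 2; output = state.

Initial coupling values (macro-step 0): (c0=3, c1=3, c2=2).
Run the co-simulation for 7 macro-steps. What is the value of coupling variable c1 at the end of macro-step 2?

c1 at macro-step 2 = 21

macro 1: S0 reads c0=3 → after 1×micro: 3; S1 reads c0=3 → after 1×micro: 9; S2 reads c2=2 → after 1×micro: 3 ⇒ (c0=3, c1=9, c2=3)
macro 2: S0 reads c0=3 → after 1×micro: 3; S1 reads c0=3 → after 1×micro: 21; S2 reads c2=3 → after 1×micro: 0 ⇒ (c0=3, c1=21, c2=0)
macro 3: S0 reads c0=3 → after 1×micro: 3; S1 reads c0=3 → after 1×micro: 45; S2 reads c2=0 → after 1×micro: 1 ⇒ (c0=3, c1=45, c2=1)
macro 4: S0 reads c0=3 → after 1×micro: 3; S1 reads c0=3 → after 1×micro: 93; S2 reads c2=1 → after 1×micro: 0 ⇒ (c0=3, c1=93, c2=0)
macro 5: S0 reads c0=3 → after 1×micro: 3; S1 reads c0=3 → after 1×micro: 189; S2 reads c2=0 → after 1×micro: 1 ⇒ (c0=3, c1=189, c2=1)
macro 6: S0 reads c0=3 → after 1×micro: 3; S1 reads c0=3 → after 1×micro: 381; S2 reads c2=1 → after 1×micro: 0 ⇒ (c0=3, c1=381, c2=0)
macro 7: S0 reads c0=3 → after 1×micro: 3; S1 reads c0=3 → after 1×micro: 765; S2 reads c2=0 → after 1×micro: 1 ⇒ (c0=3, c1=765, c2=1)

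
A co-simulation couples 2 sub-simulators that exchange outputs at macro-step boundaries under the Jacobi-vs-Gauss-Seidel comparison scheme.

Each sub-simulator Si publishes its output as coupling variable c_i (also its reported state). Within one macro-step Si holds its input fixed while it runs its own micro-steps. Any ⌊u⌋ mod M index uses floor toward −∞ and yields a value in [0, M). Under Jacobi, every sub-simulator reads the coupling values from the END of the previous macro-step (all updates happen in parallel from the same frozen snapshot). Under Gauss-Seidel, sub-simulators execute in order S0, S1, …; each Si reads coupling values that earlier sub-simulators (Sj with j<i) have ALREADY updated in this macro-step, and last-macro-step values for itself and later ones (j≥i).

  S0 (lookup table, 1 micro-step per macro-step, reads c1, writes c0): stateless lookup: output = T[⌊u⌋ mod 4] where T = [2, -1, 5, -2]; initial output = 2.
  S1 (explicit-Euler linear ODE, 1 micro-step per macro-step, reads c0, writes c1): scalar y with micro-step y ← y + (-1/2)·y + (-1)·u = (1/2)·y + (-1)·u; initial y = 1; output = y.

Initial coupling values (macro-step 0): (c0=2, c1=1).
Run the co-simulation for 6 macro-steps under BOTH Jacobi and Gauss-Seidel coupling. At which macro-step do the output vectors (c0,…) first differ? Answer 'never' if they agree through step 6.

[Jacobi] macro 1: S0 reads c1=1 → after 1×micro: -1; S1 reads c0=2 → after 1×micro: -3/2 ⇒ (c0=-1, c1=-3/2)
[Jacobi] macro 2: S0 reads c1=-3/2 → after 1×micro: 5; S1 reads c0=-1 → after 1×micro: 1/4 ⇒ (c0=5, c1=1/4)
[Jacobi] macro 3: S0 reads c1=1/4 → after 1×micro: 2; S1 reads c0=5 → after 1×micro: -39/8 ⇒ (c0=2, c1=-39/8)
[Jacobi] macro 4: S0 reads c1=-39/8 → after 1×micro: -2; S1 reads c0=2 → after 1×micro: -71/16 ⇒ (c0=-2, c1=-71/16)
[Jacobi] macro 5: S0 reads c1=-71/16 → after 1×micro: -2; S1 reads c0=-2 → after 1×micro: -7/32 ⇒ (c0=-2, c1=-7/32)
[Jacobi] macro 6: S0 reads c1=-7/32 → after 1×micro: -2; S1 reads c0=-2 → after 1×micro: 121/64 ⇒ (c0=-2, c1=121/64)
[Gauss-Seidel] macro 1: S0 reads c1=1 → after 1×micro: -1; S1 reads c0=-1 → after 1×micro: 3/2 ⇒ (c0=-1, c1=3/2)
[Gauss-Seidel] macro 2: S0 reads c1=3/2 → after 1×micro: -1; S1 reads c0=-1 → after 1×micro: 7/4 ⇒ (c0=-1, c1=7/4)
[Gauss-Seidel] macro 3: S0 reads c1=7/4 → after 1×micro: -1; S1 reads c0=-1 → after 1×micro: 15/8 ⇒ (c0=-1, c1=15/8)
[Gauss-Seidel] macro 4: S0 reads c1=15/8 → after 1×micro: -1; S1 reads c0=-1 → after 1×micro: 31/16 ⇒ (c0=-1, c1=31/16)
[Gauss-Seidel] macro 5: S0 reads c1=31/16 → after 1×micro: -1; S1 reads c0=-1 → after 1×micro: 63/32 ⇒ (c0=-1, c1=63/32)
[Gauss-Seidel] macro 6: S0 reads c1=63/32 → after 1×micro: -1; S1 reads c0=-1 → after 1×micro: 127/64 ⇒ (c0=-1, c1=127/64)

first divergence at macro-step: 1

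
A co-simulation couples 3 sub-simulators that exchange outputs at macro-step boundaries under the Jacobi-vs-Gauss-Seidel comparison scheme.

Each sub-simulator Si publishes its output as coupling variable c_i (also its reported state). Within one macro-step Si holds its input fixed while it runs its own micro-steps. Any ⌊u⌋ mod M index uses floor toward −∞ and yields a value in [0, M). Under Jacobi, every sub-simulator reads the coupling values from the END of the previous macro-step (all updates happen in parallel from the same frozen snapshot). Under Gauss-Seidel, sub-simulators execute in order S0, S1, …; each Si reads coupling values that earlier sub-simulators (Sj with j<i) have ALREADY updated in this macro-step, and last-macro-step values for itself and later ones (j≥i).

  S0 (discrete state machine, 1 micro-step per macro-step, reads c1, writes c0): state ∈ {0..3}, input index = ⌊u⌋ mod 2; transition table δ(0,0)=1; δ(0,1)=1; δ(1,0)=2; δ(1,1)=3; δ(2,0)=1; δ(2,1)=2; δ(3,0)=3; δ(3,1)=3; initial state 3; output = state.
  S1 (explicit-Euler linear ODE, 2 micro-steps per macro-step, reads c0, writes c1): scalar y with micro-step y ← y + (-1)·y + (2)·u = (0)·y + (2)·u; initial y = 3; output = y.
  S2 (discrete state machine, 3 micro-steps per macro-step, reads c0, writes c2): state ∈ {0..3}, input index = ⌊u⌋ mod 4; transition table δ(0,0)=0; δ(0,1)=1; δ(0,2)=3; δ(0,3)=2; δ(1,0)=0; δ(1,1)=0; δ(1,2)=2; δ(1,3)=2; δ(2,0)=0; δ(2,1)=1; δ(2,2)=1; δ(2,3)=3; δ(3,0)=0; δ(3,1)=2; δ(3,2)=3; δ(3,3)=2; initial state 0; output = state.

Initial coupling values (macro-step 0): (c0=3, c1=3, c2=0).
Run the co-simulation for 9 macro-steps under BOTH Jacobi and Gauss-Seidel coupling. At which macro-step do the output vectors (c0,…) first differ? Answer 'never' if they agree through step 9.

[Jacobi] macro 1: S0 reads c1=3 → after 1×micro: 3; S1 reads c0=3 → after 2×micro: 6; S2 reads c0=3 → after 3×micro: 2 ⇒ (c0=3, c1=6, c2=2)
[Jacobi] macro 2: S0 reads c1=6 → after 1×micro: 3; S1 reads c0=3 → after 2×micro: 6; S2 reads c0=3 → after 3×micro: 3 ⇒ (c0=3, c1=6, c2=3)
[Jacobi] macro 3: S0 reads c1=6 → after 1×micro: 3; S1 reads c0=3 → after 2×micro: 6; S2 reads c0=3 → after 3×micro: 2 ⇒ (c0=3, c1=6, c2=2)
[Jacobi] macro 4: S0 reads c1=6 → after 1×micro: 3; S1 reads c0=3 → after 2×micro: 6; S2 reads c0=3 → after 3×micro: 3 ⇒ (c0=3, c1=6, c2=3)
[Jacobi] macro 5: S0 reads c1=6 → after 1×micro: 3; S1 reads c0=3 → after 2×micro: 6; S2 reads c0=3 → after 3×micro: 2 ⇒ (c0=3, c1=6, c2=2)
[Jacobi] macro 6: S0 reads c1=6 → after 1×micro: 3; S1 reads c0=3 → after 2×micro: 6; S2 reads c0=3 → after 3×micro: 3 ⇒ (c0=3, c1=6, c2=3)
[Jacobi] macro 7: S0 reads c1=6 → after 1×micro: 3; S1 reads c0=3 → after 2×micro: 6; S2 reads c0=3 → after 3×micro: 2 ⇒ (c0=3, c1=6, c2=2)
[Jacobi] macro 8: S0 reads c1=6 → after 1×micro: 3; S1 reads c0=3 → after 2×micro: 6; S2 reads c0=3 → after 3×micro: 3 ⇒ (c0=3, c1=6, c2=3)
[Jacobi] macro 9: S0 reads c1=6 → after 1×micro: 3; S1 reads c0=3 → after 2×micro: 6; S2 reads c0=3 → after 3×micro: 2 ⇒ (c0=3, c1=6, c2=2)
[Gauss-Seidel] macro 1: S0 reads c1=3 → after 1×micro: 3; S1 reads c0=3 → after 2×micro: 6; S2 reads c0=3 → after 3×micro: 2 ⇒ (c0=3, c1=6, c2=2)
[Gauss-Seidel] macro 2: S0 reads c1=6 → after 1×micro: 3; S1 reads c0=3 → after 2×micro: 6; S2 reads c0=3 → after 3×micro: 3 ⇒ (c0=3, c1=6, c2=3)
[Gauss-Seidel] macro 3: S0 reads c1=6 → after 1×micro: 3; S1 reads c0=3 → after 2×micro: 6; S2 reads c0=3 → after 3×micro: 2 ⇒ (c0=3, c1=6, c2=2)
[Gauss-Seidel] macro 4: S0 reads c1=6 → after 1×micro: 3; S1 reads c0=3 → after 2×micro: 6; S2 reads c0=3 → after 3×micro: 3 ⇒ (c0=3, c1=6, c2=3)
[Gauss-Seidel] macro 5: S0 reads c1=6 → after 1×micro: 3; S1 reads c0=3 → after 2×micro: 6; S2 reads c0=3 → after 3×micro: 2 ⇒ (c0=3, c1=6, c2=2)
[Gauss-Seidel] macro 6: S0 reads c1=6 → after 1×micro: 3; S1 reads c0=3 → after 2×micro: 6; S2 reads c0=3 → after 3×micro: 3 ⇒ (c0=3, c1=6, c2=3)
[Gauss-Seidel] macro 7: S0 reads c1=6 → after 1×micro: 3; S1 reads c0=3 → after 2×micro: 6; S2 reads c0=3 → after 3×micro: 2 ⇒ (c0=3, c1=6, c2=2)
[Gauss-Seidel] macro 8: S0 reads c1=6 → after 1×micro: 3; S1 reads c0=3 → after 2×micro: 6; S2 reads c0=3 → after 3×micro: 3 ⇒ (c0=3, c1=6, c2=3)
[Gauss-Seidel] macro 9: S0 reads c1=6 → after 1×micro: 3; S1 reads c0=3 → after 2×micro: 6; S2 reads c0=3 → after 3×micro: 2 ⇒ (c0=3, c1=6, c2=2)

first divergence at macro-step: never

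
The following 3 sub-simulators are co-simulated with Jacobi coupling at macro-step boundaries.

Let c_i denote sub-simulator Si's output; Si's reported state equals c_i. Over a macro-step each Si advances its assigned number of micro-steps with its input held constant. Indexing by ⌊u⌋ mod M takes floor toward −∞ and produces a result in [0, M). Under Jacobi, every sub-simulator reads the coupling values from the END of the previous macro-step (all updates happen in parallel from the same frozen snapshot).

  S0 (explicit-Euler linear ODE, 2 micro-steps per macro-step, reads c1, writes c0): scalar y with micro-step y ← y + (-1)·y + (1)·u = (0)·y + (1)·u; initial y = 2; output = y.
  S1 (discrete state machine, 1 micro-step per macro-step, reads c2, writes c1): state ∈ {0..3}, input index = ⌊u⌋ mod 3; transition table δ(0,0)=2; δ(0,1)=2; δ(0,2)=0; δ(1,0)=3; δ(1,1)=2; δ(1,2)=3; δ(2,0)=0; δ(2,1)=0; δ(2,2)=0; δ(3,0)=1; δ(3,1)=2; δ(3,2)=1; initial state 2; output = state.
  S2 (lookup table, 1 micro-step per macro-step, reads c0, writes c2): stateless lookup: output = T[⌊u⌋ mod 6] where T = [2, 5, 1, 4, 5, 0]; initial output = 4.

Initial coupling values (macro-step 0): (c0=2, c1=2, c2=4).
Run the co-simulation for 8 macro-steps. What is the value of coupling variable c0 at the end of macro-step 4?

macro 1: S0 reads c1=2 → after 2×micro: 2; S1 reads c2=4 → after 1×micro: 0; S2 reads c0=2 → after 1×micro: 1 ⇒ (c0=2, c1=0, c2=1)
macro 2: S0 reads c1=0 → after 2×micro: 0; S1 reads c2=1 → after 1×micro: 2; S2 reads c0=2 → after 1×micro: 1 ⇒ (c0=0, c1=2, c2=1)
macro 3: S0 reads c1=2 → after 2×micro: 2; S1 reads c2=1 → after 1×micro: 0; S2 reads c0=0 → after 1×micro: 2 ⇒ (c0=2, c1=0, c2=2)
macro 4: S0 reads c1=0 → after 2×micro: 0; S1 reads c2=2 → after 1×micro: 0; S2 reads c0=2 → after 1×micro: 1 ⇒ (c0=0, c1=0, c2=1)
macro 5: S0 reads c1=0 → after 2×micro: 0; S1 reads c2=1 → after 1×micro: 2; S2 reads c0=0 → after 1×micro: 2 ⇒ (c0=0, c1=2, c2=2)
macro 6: S0 reads c1=2 → after 2×micro: 2; S1 reads c2=2 → after 1×micro: 0; S2 reads c0=0 → after 1×micro: 2 ⇒ (c0=2, c1=0, c2=2)
macro 7: S0 reads c1=0 → after 2×micro: 0; S1 reads c2=2 → after 1×micro: 0; S2 reads c0=2 → after 1×micro: 1 ⇒ (c0=0, c1=0, c2=1)
macro 8: S0 reads c1=0 → after 2×micro: 0; S1 reads c2=1 → after 1×micro: 2; S2 reads c0=0 → after 1×micro: 2 ⇒ (c0=0, c1=2, c2=2)

c0 at macro-step 4 = 0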